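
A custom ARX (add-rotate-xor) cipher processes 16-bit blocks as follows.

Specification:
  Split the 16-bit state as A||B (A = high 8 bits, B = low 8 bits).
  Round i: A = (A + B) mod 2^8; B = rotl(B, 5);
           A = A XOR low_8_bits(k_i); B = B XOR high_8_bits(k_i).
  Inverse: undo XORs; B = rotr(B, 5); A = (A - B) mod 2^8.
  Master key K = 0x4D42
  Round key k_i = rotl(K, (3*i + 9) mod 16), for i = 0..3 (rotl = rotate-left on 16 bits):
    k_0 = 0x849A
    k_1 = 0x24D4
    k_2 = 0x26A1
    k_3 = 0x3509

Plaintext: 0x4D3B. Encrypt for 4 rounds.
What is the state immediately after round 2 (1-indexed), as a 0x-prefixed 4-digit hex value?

0x2158

s_0 = plaintext = 0x4D3B
s_1 = Round(s_0, k_0) = 0x12E3
s_2 = Round(s_1, k_1) = 0x2158
s_3 = Round(s_2, k_2) = 0xD82D
s_4 = Round(s_3, k_3) = 0x0C90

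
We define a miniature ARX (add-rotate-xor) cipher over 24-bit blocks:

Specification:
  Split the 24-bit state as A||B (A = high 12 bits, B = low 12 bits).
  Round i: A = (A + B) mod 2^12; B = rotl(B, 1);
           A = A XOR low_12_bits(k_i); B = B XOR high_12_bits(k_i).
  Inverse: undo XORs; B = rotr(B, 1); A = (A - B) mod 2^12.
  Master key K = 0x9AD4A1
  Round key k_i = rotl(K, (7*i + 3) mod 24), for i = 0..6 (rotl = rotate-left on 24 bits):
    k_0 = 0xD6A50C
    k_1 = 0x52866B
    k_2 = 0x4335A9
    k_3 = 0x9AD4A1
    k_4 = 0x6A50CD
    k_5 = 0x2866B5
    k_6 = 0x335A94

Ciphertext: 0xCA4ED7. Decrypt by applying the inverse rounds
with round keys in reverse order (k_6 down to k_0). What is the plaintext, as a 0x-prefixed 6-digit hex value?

0x55D387

s_0 = ciphertext = 0xCA4ED7
s_1 = InvRound(s_0, k_6) = 0xF3F6F1
s_2 = InvRound(s_1, k_5) = 0xF4FA3B
s_3 = InvRound(s_2, k_4) = 0x93364F
s_4 = InvRound(s_3, k_3) = 0x5A17F1
s_5 = InvRound(s_4, k_2) = 0xE271E1
s_6 = InvRound(s_5, k_1) = 0xDE8A64
s_7 = InvRound(s_6, k_0) = 0x55D387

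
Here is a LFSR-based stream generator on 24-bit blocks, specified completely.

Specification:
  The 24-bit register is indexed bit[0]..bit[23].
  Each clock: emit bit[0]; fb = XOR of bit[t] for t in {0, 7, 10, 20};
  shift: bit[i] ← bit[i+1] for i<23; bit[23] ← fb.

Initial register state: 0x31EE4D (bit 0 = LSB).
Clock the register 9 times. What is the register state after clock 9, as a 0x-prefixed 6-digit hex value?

reg_0 = 0x31EE4D
clock 1: out=1, reg = 0x98F726
clock 2: out=0, reg = 0x4C7B93
clock 3: out=1, reg = 0x263DC9
clock 4: out=1, reg = 0x931EE4
clock 5: out=0, reg = 0xC98F72
clock 6: out=0, reg = 0xE4C7B9
clock 7: out=1, reg = 0xF263DC
clock 8: out=0, reg = 0x7931EE
clock 9: out=0, reg = 0x3C98F7

0x3C98F7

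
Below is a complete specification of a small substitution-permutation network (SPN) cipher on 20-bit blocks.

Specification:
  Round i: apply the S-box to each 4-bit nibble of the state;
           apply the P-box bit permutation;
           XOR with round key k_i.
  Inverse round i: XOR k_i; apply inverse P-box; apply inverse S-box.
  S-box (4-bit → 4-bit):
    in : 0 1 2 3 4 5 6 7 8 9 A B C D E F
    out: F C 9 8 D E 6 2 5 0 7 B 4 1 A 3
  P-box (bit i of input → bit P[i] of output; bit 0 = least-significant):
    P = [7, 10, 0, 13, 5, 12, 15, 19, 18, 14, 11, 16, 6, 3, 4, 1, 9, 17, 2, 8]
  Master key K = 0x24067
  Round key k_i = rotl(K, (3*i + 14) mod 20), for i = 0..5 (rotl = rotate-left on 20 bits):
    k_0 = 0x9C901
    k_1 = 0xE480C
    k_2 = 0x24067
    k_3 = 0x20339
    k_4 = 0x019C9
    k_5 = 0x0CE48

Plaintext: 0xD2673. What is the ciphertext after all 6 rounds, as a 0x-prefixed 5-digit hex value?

0x54D97

s_0 = plaintext = 0xD2673
s_1 = Round(s_0, k_0) = 0x9B343
s_2 = Round(s_1, k_1) = 0x7E866
s_3 = Round(s_2, k_2) = 0x4DC6C
s_4 = Round(s_3, k_3) = 0x2987C
s_5 = Round(s_4, k_4) = 0x402C8
s_6 = Round(s_5, k_5) = 0x54D97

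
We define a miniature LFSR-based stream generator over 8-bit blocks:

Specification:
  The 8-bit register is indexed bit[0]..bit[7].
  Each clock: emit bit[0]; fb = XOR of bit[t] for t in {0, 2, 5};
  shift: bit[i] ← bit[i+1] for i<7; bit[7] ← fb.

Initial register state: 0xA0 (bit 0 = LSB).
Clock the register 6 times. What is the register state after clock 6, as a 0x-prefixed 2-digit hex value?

reg_0 = 0xA0
clock 1: out=0, reg = 0xD0
clock 2: out=0, reg = 0x68
clock 3: out=0, reg = 0xB4
clock 4: out=0, reg = 0x5A
clock 5: out=0, reg = 0x2D
clock 6: out=1, reg = 0x96

0x96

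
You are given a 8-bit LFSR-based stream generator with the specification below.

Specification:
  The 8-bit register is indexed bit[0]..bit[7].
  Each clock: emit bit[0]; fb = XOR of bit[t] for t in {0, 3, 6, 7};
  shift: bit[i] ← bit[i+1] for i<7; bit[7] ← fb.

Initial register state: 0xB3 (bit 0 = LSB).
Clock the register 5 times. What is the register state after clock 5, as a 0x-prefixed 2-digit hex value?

reg_0 = 0xB3
clock 1: out=1, reg = 0x59
clock 2: out=1, reg = 0xAC
clock 3: out=0, reg = 0x56
clock 4: out=0, reg = 0xAB
clock 5: out=1, reg = 0xD5

0xD5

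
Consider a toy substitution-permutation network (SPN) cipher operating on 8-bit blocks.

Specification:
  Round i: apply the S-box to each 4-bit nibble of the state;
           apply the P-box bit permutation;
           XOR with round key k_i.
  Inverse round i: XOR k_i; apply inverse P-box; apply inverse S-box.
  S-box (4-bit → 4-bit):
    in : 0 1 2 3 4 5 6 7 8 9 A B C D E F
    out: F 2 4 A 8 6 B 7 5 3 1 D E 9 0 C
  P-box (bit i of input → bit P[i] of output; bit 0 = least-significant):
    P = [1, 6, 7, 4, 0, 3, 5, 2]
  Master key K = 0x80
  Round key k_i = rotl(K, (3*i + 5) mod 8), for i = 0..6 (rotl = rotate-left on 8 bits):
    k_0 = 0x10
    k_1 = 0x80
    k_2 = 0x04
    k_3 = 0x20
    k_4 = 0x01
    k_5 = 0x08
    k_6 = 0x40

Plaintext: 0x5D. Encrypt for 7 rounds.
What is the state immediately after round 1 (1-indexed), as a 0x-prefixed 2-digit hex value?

0x2A

s_0 = plaintext = 0x5D
s_1 = Round(s_0, k_0) = 0x2A
s_2 = Round(s_1, k_1) = 0xA2
s_3 = Round(s_2, k_2) = 0x85
s_4 = Round(s_3, k_3) = 0xC1
s_5 = Round(s_4, k_4) = 0x6D
s_6 = Round(s_5, k_5) = 0x17
s_7 = Round(s_6, k_6) = 0x8A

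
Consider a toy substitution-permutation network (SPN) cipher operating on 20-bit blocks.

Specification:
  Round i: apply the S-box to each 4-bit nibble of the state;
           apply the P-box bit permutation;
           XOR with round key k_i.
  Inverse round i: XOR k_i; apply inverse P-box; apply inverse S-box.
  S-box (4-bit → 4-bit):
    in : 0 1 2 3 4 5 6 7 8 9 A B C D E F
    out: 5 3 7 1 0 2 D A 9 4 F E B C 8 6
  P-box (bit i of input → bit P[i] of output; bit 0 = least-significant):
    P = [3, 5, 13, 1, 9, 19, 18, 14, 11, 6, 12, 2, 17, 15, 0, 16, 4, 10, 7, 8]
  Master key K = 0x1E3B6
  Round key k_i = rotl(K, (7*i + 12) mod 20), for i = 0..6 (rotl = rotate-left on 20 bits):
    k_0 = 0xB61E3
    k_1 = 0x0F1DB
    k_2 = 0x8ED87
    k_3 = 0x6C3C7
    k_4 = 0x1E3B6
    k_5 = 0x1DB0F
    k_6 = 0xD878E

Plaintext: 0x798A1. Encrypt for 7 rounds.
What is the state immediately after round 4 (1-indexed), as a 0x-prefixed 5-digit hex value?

0x778C6

s_0 = plaintext = 0x798A1
s_1 = Round(s_0, k_0) = 0x72ECE
s_2 = Round(s_1, k_1) = 0xA36DC
s_3 = Round(s_2, k_2) = 0xEB039
s_4 = Round(s_3, k_3) = 0x778C6
s_5 = Round(s_4, k_4) = 0x80CB8
s_6 = Round(s_5, k_5) = 0xF9250
s_7 = Round(s_6, k_6) = 0x5BB47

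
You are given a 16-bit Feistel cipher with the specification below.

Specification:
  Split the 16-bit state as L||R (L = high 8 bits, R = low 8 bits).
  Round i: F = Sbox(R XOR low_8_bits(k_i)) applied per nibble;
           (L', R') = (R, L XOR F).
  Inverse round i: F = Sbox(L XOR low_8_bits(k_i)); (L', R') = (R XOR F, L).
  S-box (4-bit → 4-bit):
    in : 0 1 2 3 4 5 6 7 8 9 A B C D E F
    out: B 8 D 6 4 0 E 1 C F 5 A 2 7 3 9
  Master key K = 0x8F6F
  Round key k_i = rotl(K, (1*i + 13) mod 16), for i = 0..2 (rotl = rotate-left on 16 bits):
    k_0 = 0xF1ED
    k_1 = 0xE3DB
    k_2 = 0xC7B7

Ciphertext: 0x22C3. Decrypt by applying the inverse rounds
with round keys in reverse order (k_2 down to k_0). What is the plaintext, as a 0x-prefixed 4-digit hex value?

s_0 = ciphertext = 0x22C3
s_1 = InvRound(s_0, k_2) = 0x3322
s_2 = InvRound(s_1, k_1) = 0x1E33
s_3 = InvRound(s_2, k_0) = 0xA51E

0xA51E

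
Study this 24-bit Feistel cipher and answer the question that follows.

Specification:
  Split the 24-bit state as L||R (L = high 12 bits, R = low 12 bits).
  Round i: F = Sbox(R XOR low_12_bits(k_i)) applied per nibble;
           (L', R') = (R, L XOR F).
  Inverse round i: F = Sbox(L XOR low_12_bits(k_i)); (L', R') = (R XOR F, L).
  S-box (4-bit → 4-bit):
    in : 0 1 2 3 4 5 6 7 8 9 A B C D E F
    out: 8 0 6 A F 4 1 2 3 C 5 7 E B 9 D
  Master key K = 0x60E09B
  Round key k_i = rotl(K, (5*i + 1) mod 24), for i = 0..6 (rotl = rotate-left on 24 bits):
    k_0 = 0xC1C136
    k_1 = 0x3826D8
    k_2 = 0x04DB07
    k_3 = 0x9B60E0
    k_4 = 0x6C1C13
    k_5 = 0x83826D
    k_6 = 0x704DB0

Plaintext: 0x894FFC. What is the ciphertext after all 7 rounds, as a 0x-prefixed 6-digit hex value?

s_0 = plaintext = 0x894FFC
s_1 = Round(s_0, k_0) = 0xFFC171
s_2 = Round(s_1, k_1) = 0x171DA0
s_3 = Round(s_2, k_2) = 0xDA0023
s_4 = Round(s_3, k_3) = 0x02354A
s_5 = Round(s_4, k_4) = 0x54AC6F
s_6 = Round(s_5, k_5) = 0xC6FCCC
s_7 = Round(s_6, k_6) = 0xCCCC41

0xCCCC41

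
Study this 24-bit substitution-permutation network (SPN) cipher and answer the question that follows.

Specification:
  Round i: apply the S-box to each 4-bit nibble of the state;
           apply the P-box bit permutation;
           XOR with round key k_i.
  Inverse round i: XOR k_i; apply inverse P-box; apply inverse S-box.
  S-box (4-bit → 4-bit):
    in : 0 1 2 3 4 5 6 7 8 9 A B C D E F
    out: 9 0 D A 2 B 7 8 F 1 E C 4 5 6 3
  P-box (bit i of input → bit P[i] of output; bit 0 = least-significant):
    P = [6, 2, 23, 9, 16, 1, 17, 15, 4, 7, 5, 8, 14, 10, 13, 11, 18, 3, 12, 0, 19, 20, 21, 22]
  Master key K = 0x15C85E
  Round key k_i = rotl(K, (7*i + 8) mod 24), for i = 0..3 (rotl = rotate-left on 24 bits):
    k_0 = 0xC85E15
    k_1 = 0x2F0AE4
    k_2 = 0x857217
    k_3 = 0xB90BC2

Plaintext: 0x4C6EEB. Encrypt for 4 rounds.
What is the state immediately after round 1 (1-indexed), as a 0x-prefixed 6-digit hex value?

s_0 = plaintext = 0x4C6EEB
s_1 = Round(s_0, k_0) = 0x5A28B7
s_2 = Round(s_1, k_1) = 0x75F15D
s_3 = Round(s_2, k_2) = 0x40B65C
s_4 = Round(s_3, k_3) = 0x2CA371

0x5A28B7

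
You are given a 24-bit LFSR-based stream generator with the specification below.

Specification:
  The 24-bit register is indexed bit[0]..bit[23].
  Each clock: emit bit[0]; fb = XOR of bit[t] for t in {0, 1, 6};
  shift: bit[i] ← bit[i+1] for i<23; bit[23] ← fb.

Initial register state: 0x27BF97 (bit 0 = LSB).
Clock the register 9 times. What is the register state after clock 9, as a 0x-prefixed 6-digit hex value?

0x5113DF

reg_0 = 0x27BF97
clock 1: out=1, reg = 0x13DFCB
clock 2: out=1, reg = 0x89EFE5
clock 3: out=1, reg = 0x44F7F2
clock 4: out=0, reg = 0x227BF9
clock 5: out=1, reg = 0x113DFC
clock 6: out=0, reg = 0x889EFE
clock 7: out=0, reg = 0x444F7F
clock 8: out=1, reg = 0xA227BF
clock 9: out=1, reg = 0x5113DF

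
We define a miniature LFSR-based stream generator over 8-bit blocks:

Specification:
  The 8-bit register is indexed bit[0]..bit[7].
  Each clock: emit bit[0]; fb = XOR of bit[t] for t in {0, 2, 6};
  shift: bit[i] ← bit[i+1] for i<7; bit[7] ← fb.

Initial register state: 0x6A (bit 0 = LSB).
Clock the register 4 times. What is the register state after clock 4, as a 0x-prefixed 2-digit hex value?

reg_0 = 0x6A
clock 1: out=0, reg = 0xB5
clock 2: out=1, reg = 0x5A
clock 3: out=0, reg = 0xAD
clock 4: out=1, reg = 0x56

0x56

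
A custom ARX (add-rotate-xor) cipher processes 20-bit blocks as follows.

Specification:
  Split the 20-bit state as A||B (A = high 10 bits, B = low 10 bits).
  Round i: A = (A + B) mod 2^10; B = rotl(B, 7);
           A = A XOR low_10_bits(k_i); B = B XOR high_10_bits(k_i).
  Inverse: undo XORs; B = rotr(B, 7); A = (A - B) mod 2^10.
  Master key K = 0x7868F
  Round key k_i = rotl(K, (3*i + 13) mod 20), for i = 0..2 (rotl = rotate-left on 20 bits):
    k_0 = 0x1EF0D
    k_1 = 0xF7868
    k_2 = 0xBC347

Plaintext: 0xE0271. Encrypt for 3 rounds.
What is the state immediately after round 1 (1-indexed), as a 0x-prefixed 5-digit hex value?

0xBF0B5

s_0 = plaintext = 0xE0271
s_1 = Round(s_0, k_0) = 0xBF0B5
s_2 = Round(s_1, k_1) = 0xF6548
s_3 = Round(s_2, k_2) = 0x99AD9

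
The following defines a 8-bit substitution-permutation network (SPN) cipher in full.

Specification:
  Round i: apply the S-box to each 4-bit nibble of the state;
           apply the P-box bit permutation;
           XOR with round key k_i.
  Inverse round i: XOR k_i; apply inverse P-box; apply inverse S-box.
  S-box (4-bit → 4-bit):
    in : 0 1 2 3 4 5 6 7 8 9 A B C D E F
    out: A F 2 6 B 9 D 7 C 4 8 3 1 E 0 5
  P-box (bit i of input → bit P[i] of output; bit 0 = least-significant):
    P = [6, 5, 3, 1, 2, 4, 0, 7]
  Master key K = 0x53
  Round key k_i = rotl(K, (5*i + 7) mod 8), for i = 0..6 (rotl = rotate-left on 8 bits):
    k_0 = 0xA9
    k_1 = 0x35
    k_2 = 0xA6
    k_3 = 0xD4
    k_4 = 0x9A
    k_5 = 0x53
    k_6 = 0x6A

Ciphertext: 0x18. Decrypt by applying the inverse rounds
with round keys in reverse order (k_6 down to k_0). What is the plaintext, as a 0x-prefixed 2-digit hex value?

s_0 = ciphertext = 0x18
s_1 = InvRound(s_0, k_6) = 0x24
s_2 = InvRound(s_1, k_5) = 0x74
s_3 = InvRound(s_2, k_4) = 0x51
s_4 = InvRound(s_3, k_3) = 0x6E
s_5 = InvRound(s_4, k_2) = 0xAF
s_6 = InvRound(s_5, k_1) = 0x08
s_7 = InvRound(s_6, k_0) = 0x82

0x82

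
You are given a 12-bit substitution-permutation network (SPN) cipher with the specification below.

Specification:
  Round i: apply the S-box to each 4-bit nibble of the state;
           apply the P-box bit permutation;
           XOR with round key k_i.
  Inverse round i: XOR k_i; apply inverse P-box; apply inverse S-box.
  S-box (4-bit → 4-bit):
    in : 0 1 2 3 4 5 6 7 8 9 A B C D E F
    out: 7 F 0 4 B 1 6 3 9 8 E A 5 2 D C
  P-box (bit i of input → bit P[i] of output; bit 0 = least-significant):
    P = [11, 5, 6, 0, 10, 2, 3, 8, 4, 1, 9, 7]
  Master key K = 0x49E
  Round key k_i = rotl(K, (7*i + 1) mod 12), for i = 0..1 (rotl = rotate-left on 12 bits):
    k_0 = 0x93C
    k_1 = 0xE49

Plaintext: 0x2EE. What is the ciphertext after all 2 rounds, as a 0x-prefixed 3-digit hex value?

s_0 = plaintext = 0x2EE
s_1 = Round(s_0, k_0) = 0x475
s_2 = Round(s_1, k_1) = 0x2DF

0x2DF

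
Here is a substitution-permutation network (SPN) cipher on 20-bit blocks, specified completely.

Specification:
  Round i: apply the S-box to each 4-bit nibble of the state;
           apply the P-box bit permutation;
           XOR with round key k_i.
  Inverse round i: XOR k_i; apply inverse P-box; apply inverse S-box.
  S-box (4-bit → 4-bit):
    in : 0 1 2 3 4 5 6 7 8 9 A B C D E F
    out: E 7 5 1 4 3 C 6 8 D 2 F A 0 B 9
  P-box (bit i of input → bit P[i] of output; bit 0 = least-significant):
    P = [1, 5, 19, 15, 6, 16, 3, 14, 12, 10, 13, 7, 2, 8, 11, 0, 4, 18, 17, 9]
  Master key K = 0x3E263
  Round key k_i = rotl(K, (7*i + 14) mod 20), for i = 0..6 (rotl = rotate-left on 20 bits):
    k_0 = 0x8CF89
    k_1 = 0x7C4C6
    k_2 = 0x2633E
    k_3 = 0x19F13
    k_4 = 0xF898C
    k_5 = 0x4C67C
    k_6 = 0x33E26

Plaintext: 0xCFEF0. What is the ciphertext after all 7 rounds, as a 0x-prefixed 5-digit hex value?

s_0 = plaintext = 0xCFEF0
s_1 = Round(s_0, k_0) = 0x4196C
s_2 = Round(s_1, k_1) = 0x53D6A
s_3 = Round(s_2, k_2) = 0x62302
s_4 = Round(s_3, k_3) = 0xAC51D
s_5 = Round(s_4, k_4) = 0xA9CC5
s_6 = Round(s_5, k_5) = 0x18ADB
s_7 = Round(s_6, k_6) = 0xDBA15

0xDBA15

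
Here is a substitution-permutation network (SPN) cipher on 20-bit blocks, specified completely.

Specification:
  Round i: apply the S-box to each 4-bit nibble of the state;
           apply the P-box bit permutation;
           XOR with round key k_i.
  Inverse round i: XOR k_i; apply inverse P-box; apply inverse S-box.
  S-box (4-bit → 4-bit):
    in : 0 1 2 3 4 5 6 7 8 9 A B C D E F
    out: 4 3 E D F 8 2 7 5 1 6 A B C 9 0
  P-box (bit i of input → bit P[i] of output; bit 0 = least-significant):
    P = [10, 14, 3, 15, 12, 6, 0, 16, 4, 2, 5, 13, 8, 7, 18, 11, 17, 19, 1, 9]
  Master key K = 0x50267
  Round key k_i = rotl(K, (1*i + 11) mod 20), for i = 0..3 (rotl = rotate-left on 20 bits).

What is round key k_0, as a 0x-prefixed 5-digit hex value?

0x33A81

K = 0x50267
k_0 = rotl(K, (1*0+11) mod 20) = rotl(K, 11) = 0x33A81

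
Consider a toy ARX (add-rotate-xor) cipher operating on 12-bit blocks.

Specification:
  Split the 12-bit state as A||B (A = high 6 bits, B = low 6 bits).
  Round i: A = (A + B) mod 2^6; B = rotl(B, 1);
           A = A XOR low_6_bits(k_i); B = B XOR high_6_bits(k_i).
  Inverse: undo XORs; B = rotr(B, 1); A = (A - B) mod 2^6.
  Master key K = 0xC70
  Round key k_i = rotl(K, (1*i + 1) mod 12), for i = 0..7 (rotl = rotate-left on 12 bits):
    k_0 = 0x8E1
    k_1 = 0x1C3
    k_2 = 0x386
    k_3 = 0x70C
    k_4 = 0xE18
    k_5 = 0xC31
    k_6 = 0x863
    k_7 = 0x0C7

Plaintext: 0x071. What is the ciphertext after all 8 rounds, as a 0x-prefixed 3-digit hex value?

0x903

s_0 = plaintext = 0x071
s_1 = Round(s_0, k_0) = 0x4C0
s_2 = Round(s_1, k_1) = 0x407
s_3 = Round(s_2, k_2) = 0x440
s_4 = Round(s_3, k_3) = 0x75C
s_5 = Round(s_4, k_4) = 0x840
s_6 = Round(s_5, k_5) = 0x430
s_7 = Round(s_6, k_6) = 0x8C0
s_8 = Round(s_7, k_7) = 0x903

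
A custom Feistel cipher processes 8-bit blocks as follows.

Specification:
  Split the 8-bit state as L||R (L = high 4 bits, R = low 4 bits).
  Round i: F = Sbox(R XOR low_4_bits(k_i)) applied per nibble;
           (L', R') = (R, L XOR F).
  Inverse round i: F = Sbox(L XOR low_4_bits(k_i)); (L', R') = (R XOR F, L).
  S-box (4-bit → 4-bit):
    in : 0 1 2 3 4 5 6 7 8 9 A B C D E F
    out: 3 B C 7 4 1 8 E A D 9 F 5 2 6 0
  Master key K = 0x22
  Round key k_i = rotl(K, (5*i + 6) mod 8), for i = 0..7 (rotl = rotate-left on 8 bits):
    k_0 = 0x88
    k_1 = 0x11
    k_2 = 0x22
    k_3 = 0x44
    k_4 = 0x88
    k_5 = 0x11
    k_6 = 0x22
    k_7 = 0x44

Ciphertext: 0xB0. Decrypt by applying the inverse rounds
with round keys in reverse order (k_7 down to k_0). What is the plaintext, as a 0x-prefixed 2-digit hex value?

s_0 = ciphertext = 0xB0
s_1 = InvRound(s_0, k_7) = 0x0B
s_2 = InvRound(s_1, k_6) = 0x70
s_3 = InvRound(s_2, k_5) = 0x87
s_4 = InvRound(s_3, k_4) = 0x48
s_5 = InvRound(s_4, k_3) = 0xB4
s_6 = InvRound(s_5, k_2) = 0x9B
s_7 = InvRound(s_6, k_1) = 0x19
s_8 = InvRound(s_7, k_0) = 0x41

0x41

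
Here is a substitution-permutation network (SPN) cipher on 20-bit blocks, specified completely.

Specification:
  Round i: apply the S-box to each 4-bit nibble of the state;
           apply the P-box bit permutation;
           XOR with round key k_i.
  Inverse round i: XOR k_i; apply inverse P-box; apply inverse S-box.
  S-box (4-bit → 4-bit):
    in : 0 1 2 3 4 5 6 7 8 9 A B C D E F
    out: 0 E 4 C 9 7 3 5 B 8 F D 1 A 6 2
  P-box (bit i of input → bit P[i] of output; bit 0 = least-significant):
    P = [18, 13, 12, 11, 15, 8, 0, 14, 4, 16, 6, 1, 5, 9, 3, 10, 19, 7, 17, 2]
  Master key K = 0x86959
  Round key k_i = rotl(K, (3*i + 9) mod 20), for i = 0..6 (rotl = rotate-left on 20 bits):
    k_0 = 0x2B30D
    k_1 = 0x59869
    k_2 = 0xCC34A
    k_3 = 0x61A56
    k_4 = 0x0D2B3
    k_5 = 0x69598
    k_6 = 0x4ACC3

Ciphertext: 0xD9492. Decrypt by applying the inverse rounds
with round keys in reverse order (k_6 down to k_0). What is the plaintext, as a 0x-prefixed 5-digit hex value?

0x9A2BC

s_0 = ciphertext = 0xD9492
s_1 = InvRound(s_0, k_6) = 0xC0521
s_2 = InvRound(s_1, k_5) = 0x57C72
s_3 = InvRound(s_2, k_4) = 0xFDE78
s_4 = InvRound(s_3, k_3) = 0x4BD40
s_5 = InvRound(s_4, k_2) = 0xC1991
s_6 = InvRound(s_5, k_1) = 0x67560
s_7 = InvRound(s_6, k_0) = 0x9A2BC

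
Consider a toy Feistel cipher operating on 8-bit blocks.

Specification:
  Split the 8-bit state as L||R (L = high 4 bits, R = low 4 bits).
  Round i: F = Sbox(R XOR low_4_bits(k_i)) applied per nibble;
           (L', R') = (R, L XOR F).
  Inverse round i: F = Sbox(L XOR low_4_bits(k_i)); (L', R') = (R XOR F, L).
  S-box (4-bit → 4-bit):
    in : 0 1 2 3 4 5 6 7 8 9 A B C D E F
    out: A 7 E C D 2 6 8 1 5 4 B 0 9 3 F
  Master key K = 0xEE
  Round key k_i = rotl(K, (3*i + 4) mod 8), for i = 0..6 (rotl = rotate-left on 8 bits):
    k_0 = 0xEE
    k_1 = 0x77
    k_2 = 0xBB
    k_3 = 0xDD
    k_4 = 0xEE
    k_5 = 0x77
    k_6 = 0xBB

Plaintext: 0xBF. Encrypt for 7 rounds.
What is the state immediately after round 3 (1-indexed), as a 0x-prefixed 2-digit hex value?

s_0 = plaintext = 0xBF
s_1 = Round(s_0, k_0) = 0xFC
s_2 = Round(s_1, k_1) = 0xC4
s_3 = Round(s_2, k_2) = 0x43
s_4 = Round(s_3, k_3) = 0x37
s_5 = Round(s_4, k_4) = 0x76
s_6 = Round(s_5, k_5) = 0x60
s_7 = Round(s_6, k_6) = 0x0D

0x43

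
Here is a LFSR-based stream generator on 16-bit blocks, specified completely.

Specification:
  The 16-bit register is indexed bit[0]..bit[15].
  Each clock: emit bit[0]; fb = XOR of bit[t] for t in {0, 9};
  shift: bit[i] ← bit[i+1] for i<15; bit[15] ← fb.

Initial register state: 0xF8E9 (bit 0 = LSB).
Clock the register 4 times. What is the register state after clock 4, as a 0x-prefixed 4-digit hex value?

0x5F8E

reg_0 = 0xF8E9
clock 1: out=1, reg = 0xFC74
clock 2: out=0, reg = 0x7E3A
clock 3: out=0, reg = 0xBF1D
clock 4: out=1, reg = 0x5F8E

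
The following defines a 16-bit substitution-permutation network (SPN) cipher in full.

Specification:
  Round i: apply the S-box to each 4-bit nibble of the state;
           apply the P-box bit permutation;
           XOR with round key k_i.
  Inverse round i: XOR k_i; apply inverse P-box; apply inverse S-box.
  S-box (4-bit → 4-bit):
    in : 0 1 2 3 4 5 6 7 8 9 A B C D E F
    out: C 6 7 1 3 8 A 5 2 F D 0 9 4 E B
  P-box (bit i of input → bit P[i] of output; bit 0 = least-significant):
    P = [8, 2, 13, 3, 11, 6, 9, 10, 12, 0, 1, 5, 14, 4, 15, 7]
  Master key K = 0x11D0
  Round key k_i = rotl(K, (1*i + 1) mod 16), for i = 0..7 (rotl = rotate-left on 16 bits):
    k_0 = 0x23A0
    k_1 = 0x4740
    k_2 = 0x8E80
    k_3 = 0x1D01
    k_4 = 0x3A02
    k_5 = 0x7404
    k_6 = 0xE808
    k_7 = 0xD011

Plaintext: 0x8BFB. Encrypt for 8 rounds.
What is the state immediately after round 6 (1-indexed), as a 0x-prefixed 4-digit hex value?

0x5BB1

s_0 = plaintext = 0x8BFB
s_1 = Round(s_0, k_0) = 0x2FF0
s_2 = Round(s_1, k_1) = 0xBB39
s_3 = Round(s_2, k_2) = 0xA78C
s_4 = Round(s_3, k_3) = 0xCCCB
s_5 = Round(s_4, k_4) = 0x66A2
s_6 = Round(s_5, k_5) = 0x5BB1
s_7 = Round(s_6, k_6) = 0xC88C
s_8 = Round(s_7, k_7) = 0x91D8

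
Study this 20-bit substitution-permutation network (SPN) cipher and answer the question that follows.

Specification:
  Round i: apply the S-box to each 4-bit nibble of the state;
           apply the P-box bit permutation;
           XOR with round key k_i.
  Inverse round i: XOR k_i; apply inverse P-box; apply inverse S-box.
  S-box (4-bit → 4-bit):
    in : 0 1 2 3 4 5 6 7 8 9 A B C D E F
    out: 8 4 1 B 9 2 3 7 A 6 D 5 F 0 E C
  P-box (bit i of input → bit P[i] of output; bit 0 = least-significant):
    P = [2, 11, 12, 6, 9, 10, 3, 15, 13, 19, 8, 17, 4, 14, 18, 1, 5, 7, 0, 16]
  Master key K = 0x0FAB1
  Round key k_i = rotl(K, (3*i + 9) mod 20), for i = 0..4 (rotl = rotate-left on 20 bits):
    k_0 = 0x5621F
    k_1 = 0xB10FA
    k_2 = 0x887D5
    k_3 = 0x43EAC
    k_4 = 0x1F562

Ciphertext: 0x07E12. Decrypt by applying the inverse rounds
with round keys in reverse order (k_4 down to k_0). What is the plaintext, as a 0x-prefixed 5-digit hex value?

s_0 = ciphertext = 0x07E12
s_1 = InvRound(s_0, k_4) = 0x42148
s_2 = InvRound(s_1, k_3) = 0x6D16C
s_3 = InvRound(s_2, k_2) = 0x77871
s_4 = InvRound(s_3, k_1) = 0x9E615
s_5 = InvRound(s_4, k_0) = 0xDF5ED

0xDF5ED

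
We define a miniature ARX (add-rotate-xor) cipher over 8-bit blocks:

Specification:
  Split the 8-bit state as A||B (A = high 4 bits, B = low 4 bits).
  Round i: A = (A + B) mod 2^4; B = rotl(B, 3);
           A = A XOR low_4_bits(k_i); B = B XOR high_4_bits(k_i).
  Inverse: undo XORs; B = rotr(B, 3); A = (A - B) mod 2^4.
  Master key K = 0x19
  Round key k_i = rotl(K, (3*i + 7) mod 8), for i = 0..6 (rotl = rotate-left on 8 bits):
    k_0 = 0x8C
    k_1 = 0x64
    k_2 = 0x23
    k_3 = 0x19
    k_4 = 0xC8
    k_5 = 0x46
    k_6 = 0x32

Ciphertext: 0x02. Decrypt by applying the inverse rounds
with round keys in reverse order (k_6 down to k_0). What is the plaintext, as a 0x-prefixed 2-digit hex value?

s_0 = ciphertext = 0x02
s_1 = InvRound(s_0, k_6) = 0x02
s_2 = InvRound(s_1, k_5) = 0xAC
s_3 = InvRound(s_2, k_4) = 0x20
s_4 = InvRound(s_3, k_3) = 0x92
s_5 = InvRound(s_4, k_2) = 0xA0
s_6 = InvRound(s_5, k_1) = 0x2C
s_7 = InvRound(s_6, k_0) = 0x68

0x68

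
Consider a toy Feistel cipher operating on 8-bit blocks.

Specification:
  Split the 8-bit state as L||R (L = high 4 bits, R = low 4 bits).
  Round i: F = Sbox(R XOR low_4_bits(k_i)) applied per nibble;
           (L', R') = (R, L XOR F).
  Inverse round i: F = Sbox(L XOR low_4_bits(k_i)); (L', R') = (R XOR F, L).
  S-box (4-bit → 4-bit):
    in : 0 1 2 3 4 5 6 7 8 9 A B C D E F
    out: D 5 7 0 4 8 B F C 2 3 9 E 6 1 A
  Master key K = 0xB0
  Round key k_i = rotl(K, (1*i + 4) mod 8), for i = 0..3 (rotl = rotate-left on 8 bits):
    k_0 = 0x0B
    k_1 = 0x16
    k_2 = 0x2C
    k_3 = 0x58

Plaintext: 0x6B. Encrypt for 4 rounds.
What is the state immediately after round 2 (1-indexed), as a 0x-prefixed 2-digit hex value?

0xBD

s_0 = plaintext = 0x6B
s_1 = Round(s_0, k_0) = 0xBB
s_2 = Round(s_1, k_1) = 0xBD
s_3 = Round(s_2, k_2) = 0xDE
s_4 = Round(s_3, k_3) = 0xE6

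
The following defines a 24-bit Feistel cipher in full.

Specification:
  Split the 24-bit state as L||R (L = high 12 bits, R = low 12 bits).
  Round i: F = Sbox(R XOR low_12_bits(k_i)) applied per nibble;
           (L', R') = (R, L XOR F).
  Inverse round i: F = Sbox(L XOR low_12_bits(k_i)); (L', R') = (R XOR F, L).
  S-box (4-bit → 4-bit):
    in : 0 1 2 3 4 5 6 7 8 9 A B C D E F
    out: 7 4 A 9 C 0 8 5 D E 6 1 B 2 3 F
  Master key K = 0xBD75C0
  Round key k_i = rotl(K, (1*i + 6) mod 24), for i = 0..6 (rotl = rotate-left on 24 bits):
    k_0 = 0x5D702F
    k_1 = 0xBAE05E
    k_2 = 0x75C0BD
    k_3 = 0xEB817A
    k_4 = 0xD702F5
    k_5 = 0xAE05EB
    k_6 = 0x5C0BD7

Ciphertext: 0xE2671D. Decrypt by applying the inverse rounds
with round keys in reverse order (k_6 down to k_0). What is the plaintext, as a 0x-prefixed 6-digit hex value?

s_0 = ciphertext = 0xE2671D
s_1 = InvRound(s_0, k_6) = 0x7E9E26
s_2 = InvRound(s_1, k_5) = 0x45C7E9
s_3 = InvRound(s_2, k_4) = 0xF8745C
s_4 = InvRound(s_3, k_3) = 0x7AEF87
s_5 = InvRound(s_4, k_2) = 0xACE7AE
s_6 = InvRound(s_5, k_1) = 0x149ACE
s_7 = InvRound(s_6, k_0) = 0xE46149

0xE46149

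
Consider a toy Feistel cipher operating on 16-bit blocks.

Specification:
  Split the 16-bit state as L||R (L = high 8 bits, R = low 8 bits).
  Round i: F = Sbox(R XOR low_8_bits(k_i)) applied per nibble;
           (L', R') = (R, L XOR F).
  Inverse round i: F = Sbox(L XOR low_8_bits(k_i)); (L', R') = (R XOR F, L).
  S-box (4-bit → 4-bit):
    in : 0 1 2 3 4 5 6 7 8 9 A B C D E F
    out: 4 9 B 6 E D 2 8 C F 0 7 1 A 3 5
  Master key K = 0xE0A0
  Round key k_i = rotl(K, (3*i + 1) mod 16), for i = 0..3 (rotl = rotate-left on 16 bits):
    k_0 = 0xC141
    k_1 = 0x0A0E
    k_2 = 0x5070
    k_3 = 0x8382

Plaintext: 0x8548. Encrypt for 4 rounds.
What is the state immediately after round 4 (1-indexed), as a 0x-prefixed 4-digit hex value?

0x7806

s_0 = plaintext = 0x8548
s_1 = Round(s_0, k_0) = 0x48CA
s_2 = Round(s_1, k_1) = 0xCA56
s_3 = Round(s_2, k_2) = 0x5678
s_4 = Round(s_3, k_3) = 0x7806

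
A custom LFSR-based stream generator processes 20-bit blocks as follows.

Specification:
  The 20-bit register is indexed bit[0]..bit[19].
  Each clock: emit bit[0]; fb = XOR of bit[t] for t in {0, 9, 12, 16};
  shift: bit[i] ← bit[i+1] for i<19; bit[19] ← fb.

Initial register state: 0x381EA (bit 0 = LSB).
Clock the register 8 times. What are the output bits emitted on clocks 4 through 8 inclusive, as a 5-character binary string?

10111

reg_0 = 0x381EA
clock 1: out=0, reg = 0x9C0F5
clock 2: out=1, reg = 0x4E07A
clock 3: out=0, reg = 0x2703D
clock 4: out=1, reg = 0x1381E
clock 5: out=0, reg = 0x09C0F
clock 6: out=1, reg = 0x04E07
clock 7: out=1, reg = 0x02703
clock 8: out=1, reg = 0x01381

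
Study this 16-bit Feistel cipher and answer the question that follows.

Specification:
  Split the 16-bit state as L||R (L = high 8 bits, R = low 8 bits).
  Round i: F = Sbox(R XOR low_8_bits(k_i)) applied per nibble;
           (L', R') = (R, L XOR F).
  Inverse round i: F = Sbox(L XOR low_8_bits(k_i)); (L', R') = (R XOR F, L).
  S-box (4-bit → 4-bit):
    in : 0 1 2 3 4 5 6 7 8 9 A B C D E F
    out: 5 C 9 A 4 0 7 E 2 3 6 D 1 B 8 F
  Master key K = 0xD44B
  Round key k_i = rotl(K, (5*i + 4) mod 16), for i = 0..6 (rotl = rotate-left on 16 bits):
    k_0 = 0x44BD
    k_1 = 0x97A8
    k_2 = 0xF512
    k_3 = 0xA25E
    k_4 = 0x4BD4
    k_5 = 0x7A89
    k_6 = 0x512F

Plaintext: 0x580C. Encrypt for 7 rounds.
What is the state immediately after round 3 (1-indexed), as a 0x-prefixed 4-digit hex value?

0x9DAB

s_0 = plaintext = 0x580C
s_1 = Round(s_0, k_0) = 0x0C84
s_2 = Round(s_1, k_1) = 0x849D
s_3 = Round(s_2, k_2) = 0x9DAB
s_4 = Round(s_3, k_3) = 0xAB6D
s_5 = Round(s_4, k_4) = 0x6D78
s_6 = Round(s_5, k_5) = 0x7891
s_7 = Round(s_6, k_6) = 0x91A0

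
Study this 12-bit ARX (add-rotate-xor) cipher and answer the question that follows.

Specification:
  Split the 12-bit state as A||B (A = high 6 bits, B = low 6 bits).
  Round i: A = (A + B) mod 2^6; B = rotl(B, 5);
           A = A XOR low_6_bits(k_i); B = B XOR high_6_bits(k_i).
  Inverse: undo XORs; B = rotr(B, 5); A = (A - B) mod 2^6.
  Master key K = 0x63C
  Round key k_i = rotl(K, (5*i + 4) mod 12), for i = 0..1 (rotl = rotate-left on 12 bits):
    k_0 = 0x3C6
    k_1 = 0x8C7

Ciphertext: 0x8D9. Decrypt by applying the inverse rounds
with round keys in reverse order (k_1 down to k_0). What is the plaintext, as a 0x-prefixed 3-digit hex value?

s_0 = ciphertext = 0x8D9
s_1 = InvRound(s_0, k_1) = 0xBF5
s_2 = InvRound(s_1, k_0) = 0xD35

0xD35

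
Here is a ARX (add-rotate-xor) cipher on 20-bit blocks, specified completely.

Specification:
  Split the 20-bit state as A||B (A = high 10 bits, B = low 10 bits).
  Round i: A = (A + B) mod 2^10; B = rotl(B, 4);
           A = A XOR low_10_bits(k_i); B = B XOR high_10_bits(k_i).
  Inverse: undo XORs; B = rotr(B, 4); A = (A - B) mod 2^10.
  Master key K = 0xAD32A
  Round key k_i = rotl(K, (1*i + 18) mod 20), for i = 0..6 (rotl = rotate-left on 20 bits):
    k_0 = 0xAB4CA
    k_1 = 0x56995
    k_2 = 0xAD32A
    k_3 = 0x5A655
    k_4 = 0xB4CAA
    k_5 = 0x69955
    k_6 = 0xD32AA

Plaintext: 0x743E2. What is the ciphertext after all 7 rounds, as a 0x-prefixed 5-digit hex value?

s_0 = plaintext = 0x743E2
s_1 = Round(s_0, k_0) = 0x5E082
s_2 = Round(s_1, k_1) = 0x1BD78
s_3 = Round(s_2, k_2) = 0xB3531
s_4 = Round(s_3, k_3) = 0x6AE7D
s_5 = Round(s_4, k_4) = 0x2090A
s_6 = Round(s_5, k_5) = 0x36502
s_7 = Round(s_6, k_6) = 0xDC768

0xDC768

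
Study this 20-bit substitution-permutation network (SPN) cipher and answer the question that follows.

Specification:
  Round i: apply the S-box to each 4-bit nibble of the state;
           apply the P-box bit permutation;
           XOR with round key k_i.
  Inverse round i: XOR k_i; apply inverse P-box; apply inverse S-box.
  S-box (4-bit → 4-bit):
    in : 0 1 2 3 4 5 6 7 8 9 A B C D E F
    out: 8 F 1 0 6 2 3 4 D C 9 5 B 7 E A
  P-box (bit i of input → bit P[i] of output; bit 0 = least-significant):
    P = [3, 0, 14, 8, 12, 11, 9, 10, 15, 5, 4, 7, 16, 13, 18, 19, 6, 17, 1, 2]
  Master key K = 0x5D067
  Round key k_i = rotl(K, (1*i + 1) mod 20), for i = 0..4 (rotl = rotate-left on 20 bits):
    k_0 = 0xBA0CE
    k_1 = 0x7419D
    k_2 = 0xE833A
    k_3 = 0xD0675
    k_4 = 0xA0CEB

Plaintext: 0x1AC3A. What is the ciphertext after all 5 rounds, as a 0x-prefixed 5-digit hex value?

0x1CEF3

s_0 = plaintext = 0x1AC3A
s_1 = Round(s_0, k_0) = 0x02120
s_2 = Round(s_1, k_1) = 0x6D029
s_3 = Round(s_2, k_2) = 0x9F2FA
s_4 = Round(s_3, k_3) = 0x5AB7B
s_5 = Round(s_4, k_4) = 0x1CEF3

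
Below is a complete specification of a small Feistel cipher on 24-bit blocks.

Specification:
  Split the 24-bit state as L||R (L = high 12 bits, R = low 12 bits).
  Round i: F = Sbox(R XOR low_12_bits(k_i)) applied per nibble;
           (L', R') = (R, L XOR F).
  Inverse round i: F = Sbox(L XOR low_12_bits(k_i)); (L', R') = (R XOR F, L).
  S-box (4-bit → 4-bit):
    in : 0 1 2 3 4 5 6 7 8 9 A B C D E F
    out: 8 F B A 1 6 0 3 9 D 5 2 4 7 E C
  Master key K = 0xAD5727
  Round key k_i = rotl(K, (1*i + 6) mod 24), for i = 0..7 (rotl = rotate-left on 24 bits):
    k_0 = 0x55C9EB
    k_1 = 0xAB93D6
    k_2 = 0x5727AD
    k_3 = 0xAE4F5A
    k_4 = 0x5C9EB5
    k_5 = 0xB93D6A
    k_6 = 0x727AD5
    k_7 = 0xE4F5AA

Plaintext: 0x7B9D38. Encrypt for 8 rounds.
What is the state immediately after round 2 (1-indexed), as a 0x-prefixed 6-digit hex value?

0x6C3BCE

s_0 = plaintext = 0x7B9D38
s_1 = Round(s_0, k_0) = 0xD386C3
s_2 = Round(s_1, k_1) = 0x6C3BCE
s_3 = Round(s_2, k_2) = 0xBCE2C9
s_4 = Round(s_3, k_3) = 0x2C9C14
s_5 = Round(s_4, k_4) = 0xC14996
s_6 = Round(s_5, k_5) = 0x996DD0
s_7 = Round(s_6, k_6) = 0xDD0A10
s_8 = Round(s_7, k_7) = 0xA101F5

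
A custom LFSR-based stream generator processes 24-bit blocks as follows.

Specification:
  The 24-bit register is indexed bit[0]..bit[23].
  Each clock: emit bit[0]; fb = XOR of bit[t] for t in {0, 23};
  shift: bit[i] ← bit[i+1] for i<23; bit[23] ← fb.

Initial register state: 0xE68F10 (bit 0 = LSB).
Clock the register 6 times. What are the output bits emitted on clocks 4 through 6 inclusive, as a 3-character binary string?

010

reg_0 = 0xE68F10
clock 1: out=0, reg = 0xF34788
clock 2: out=0, reg = 0xF9A3C4
clock 3: out=0, reg = 0xFCD1E2
clock 4: out=0, reg = 0xFE68F1
clock 5: out=1, reg = 0x7F3478
clock 6: out=0, reg = 0x3F9A3C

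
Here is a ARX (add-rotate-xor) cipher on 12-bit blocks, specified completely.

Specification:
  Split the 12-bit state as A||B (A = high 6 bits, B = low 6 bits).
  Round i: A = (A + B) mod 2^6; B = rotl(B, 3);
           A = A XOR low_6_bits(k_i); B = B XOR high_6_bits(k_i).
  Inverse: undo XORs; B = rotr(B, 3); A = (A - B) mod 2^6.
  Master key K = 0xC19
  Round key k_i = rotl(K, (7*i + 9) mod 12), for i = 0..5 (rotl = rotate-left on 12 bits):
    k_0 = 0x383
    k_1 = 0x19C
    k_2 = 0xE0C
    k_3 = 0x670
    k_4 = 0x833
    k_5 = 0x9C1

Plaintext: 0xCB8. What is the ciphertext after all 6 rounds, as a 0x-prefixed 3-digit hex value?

0x2F2

s_0 = plaintext = 0xCB8
s_1 = Round(s_0, k_0) = 0xA49
s_2 = Round(s_1, k_1) = 0xB8F
s_3 = Round(s_2, k_2) = 0xC41
s_4 = Round(s_3, k_3) = 0x091
s_5 = Round(s_4, k_4) = 0x82A
s_6 = Round(s_5, k_5) = 0x2F2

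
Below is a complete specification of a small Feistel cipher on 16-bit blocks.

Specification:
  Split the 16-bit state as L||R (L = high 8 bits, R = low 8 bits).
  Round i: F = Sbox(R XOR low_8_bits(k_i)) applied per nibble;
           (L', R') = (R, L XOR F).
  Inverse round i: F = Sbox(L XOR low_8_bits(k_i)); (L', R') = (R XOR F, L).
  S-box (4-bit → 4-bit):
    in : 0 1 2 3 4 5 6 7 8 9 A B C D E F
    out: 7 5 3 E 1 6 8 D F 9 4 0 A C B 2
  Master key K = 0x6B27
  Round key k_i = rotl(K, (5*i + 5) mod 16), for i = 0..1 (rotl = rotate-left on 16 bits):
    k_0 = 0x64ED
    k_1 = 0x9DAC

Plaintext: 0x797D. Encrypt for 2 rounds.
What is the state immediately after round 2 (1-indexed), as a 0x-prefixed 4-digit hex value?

s_0 = plaintext = 0x797D
s_1 = Round(s_0, k_0) = 0x7DEE
s_2 = Round(s_1, k_1) = 0xEE6E

0xEE6E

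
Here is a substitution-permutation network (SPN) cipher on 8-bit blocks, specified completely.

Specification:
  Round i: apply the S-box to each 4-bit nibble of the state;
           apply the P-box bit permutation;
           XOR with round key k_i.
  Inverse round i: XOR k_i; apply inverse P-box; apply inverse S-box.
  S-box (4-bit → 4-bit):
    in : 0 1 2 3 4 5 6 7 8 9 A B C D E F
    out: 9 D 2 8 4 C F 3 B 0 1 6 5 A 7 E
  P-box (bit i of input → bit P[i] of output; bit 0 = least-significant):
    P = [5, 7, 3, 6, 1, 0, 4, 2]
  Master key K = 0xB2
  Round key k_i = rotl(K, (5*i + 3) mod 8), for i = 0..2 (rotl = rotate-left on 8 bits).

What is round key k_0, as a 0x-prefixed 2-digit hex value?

K = 0xB2
k_0 = rotl(K, (5*0+3) mod 8) = rotl(K, 3) = 0x95

0x95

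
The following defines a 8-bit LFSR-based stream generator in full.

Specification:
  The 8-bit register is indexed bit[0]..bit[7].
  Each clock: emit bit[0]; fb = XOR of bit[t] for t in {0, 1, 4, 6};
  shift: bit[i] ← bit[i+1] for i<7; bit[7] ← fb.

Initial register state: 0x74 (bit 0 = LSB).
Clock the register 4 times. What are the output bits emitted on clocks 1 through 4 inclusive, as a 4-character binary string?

0010

reg_0 = 0x74
clock 1: out=0, reg = 0x3A
clock 2: out=0, reg = 0x1D
clock 3: out=1, reg = 0x0E
clock 4: out=0, reg = 0x87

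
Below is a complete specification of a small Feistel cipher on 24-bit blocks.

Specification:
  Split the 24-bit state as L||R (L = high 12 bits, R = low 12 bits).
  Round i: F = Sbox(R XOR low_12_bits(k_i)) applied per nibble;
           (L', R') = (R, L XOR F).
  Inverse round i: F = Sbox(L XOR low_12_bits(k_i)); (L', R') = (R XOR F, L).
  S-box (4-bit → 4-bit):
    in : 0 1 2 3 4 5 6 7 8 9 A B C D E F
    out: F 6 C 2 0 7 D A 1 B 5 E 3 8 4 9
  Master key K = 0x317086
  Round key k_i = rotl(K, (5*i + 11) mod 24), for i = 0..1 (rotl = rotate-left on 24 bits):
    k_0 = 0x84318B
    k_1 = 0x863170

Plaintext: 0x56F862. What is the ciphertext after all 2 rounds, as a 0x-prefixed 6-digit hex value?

0xE24112

s_0 = plaintext = 0x56F862
s_1 = Round(s_0, k_0) = 0x862E24
s_2 = Round(s_1, k_1) = 0xE24112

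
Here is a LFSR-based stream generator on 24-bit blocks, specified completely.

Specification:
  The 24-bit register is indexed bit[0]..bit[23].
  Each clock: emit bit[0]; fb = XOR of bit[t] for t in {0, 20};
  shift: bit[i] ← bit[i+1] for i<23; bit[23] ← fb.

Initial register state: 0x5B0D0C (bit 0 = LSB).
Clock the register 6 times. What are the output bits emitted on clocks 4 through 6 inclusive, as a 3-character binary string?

reg_0 = 0x5B0D0C
clock 1: out=0, reg = 0xAD8686
clock 2: out=0, reg = 0x56C343
clock 3: out=1, reg = 0x2B61A1
clock 4: out=1, reg = 0x95B0D0
clock 5: out=0, reg = 0xCAD868
clock 6: out=0, reg = 0x656C34

100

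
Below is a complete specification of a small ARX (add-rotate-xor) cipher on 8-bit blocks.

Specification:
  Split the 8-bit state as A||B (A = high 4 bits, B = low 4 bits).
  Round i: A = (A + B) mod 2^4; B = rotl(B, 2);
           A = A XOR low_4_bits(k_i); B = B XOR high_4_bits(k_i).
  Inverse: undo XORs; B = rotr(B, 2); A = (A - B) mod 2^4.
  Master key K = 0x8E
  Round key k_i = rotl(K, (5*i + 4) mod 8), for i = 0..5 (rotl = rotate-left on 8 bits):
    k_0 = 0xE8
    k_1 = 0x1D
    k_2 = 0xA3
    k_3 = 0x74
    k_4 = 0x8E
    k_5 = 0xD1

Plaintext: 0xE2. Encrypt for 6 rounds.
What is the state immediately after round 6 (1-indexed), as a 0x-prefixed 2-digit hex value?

0x5A

s_0 = plaintext = 0xE2
s_1 = Round(s_0, k_0) = 0x86
s_2 = Round(s_1, k_1) = 0x38
s_3 = Round(s_2, k_2) = 0x88
s_4 = Round(s_3, k_3) = 0x45
s_5 = Round(s_4, k_4) = 0x7D
s_6 = Round(s_5, k_5) = 0x5A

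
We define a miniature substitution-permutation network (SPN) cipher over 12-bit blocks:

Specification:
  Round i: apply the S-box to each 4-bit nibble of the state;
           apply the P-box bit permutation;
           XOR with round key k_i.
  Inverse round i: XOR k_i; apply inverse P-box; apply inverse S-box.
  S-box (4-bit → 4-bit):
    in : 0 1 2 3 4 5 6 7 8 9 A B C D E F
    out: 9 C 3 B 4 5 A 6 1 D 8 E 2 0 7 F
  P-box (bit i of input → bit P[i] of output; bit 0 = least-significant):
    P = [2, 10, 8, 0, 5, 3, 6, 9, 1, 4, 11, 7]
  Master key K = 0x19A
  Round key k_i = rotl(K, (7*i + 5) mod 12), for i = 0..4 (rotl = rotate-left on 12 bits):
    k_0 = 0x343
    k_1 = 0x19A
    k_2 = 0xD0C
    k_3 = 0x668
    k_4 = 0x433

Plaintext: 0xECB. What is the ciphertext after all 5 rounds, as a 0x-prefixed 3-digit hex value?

s_0 = plaintext = 0xECB
s_1 = Round(s_0, k_0) = 0xE58
s_2 = Round(s_1, k_1) = 0x9EC
s_3 = Round(s_2, k_2) = 0x1E6
s_4 = Round(s_3, k_3) = 0xA81
s_5 = Round(s_4, k_4) = 0x592

0x592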